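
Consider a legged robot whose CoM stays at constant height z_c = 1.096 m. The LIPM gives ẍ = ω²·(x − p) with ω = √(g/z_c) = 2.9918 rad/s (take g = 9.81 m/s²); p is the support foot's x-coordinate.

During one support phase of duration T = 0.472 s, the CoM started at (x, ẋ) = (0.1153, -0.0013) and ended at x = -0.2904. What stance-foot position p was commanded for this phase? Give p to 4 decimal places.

p = 0.4601

ωT = 2.9918·0.472 = 1.412130; cosh(ωT) = 2.174156, sinh(ωT) = 1.930532
x(T) = p + (x₀−p)·cosh(ωT) + (ẋ₀/ω)·sinh(ωT) ⇒ p·(1 − cosh) = x(T) − x₀·cosh − (ẋ₀/ω)·sinh
numerator   = -0.2904 − (0.1153)·2.174156 − (-0.0013/2.9918)·1.930532 = -0.540241
denominator = 1 − 2.174156 = -1.174156
p = -0.540241 / -1.174156 = 0.4601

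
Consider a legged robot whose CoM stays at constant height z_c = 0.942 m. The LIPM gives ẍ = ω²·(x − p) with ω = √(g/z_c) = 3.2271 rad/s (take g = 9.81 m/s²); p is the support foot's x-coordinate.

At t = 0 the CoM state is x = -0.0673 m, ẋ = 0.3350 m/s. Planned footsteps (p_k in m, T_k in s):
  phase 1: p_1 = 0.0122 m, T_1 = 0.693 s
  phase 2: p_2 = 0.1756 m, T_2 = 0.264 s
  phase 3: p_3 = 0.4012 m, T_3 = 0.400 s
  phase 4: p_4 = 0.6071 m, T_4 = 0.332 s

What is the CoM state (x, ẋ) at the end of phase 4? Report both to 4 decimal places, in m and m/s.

phase 1: p=0.0122, T=0.693, ωT=2.236380, cosh=4.733118, sinh=4.626274; start (x,ẋ)=(-0.067300, 0.335000) → end (x,ẋ)=(0.116163, 0.398703)
phase 2: p=0.1756, T=0.264, ωT=0.851954, cosh=1.385402, sinh=0.958822; start (x,ẋ)=(0.116163, 0.398703) → end (x,ẋ)=(0.211717, 0.368454)
phase 3: p=0.4012, T=0.400, ωT=1.290840, cosh=1.955440, sinh=1.680400; start (x,ẋ)=(0.211717, 0.368454) → end (x,ẋ)=(0.222537, -0.307043)
phase 4: p=0.6071, T=0.332, ωT=1.071397, cosh=1.630993, sinh=1.288463; start (x,ẋ)=(0.222537, -0.307043) → end (x,ẋ)=(-0.142710, -2.099797)

x = -0.1427, ẋ = -2.0998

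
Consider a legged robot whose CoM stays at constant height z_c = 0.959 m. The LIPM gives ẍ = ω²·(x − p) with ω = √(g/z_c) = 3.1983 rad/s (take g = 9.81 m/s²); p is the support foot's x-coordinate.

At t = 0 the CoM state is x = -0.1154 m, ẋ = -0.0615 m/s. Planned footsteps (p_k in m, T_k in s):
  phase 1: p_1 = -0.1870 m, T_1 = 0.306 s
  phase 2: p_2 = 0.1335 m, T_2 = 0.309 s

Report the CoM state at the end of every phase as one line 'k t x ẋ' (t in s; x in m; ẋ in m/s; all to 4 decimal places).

1 0.3060 -0.1003 0.1683
2 0.6150 -0.1631 -0.6078

phase 1: p=-0.1870, T=0.306, ωT=0.978680, cosh=1.518374, sinh=1.142567; start (x,ẋ)=(-0.115400, -0.061500) → end (x,ẋ)=(-0.100255, 0.168266)
phase 2: p=0.1335, T=0.309, ωT=0.988275, cosh=1.529407, sinh=1.157188; start (x,ẋ)=(-0.100255, 0.168266) → end (x,ẋ)=(-0.163125, -0.607788)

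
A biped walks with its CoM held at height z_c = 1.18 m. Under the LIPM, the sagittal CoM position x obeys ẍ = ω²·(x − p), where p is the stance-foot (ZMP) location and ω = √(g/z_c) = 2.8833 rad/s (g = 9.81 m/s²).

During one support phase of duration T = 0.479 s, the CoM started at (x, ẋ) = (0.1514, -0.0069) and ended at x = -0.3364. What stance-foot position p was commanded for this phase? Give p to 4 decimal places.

p = 0.5848

ωT = 2.8833·0.479 = 1.381101; cosh(ωT) = 2.115291, sinh(ωT) = 1.863989
x(T) = p + (x₀−p)·cosh(ωT) + (ẋ₀/ω)·sinh(ωT) ⇒ p·(1 − cosh) = x(T) − x₀·cosh − (ẋ₀/ω)·sinh
numerator   = -0.3364 − (0.1514)·2.115291 − (-0.0069/2.8833)·1.863989 = -0.652194
denominator = 1 − 2.115291 = -1.115291
p = -0.652194 / -1.115291 = 0.5848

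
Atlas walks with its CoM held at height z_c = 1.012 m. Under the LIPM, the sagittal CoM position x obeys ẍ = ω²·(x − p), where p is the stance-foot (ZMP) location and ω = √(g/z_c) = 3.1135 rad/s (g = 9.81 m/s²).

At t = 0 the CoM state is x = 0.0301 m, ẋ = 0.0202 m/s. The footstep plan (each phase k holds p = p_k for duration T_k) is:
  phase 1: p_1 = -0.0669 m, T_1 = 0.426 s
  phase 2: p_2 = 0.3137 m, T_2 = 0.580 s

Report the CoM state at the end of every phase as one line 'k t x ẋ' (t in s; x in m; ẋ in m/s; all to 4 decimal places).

1 0.4260 0.1400 0.5695
2 1.0060 0.3126 0.1790

phase 1: p=-0.0669, T=0.426, ωT=1.326351, cosh=2.016358, sinh=1.750914; start (x,ẋ)=(0.030100, 0.020200) → end (x,ẋ)=(0.140046, 0.569523)
phase 2: p=0.3137, T=0.580, ωT=1.805830, cosh=3.124679, sinh=2.960341; start (x,ẋ)=(0.140046, 0.569523) → end (x,ẋ)=(0.312595, 0.179008)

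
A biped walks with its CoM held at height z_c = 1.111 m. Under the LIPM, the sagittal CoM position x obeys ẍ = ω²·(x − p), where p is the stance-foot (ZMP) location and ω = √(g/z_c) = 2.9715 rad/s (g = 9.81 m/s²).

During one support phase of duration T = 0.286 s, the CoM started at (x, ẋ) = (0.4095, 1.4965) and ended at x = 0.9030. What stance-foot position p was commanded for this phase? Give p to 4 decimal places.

p = 0.3780

ωT = 2.9715·0.286 = 0.849849; cosh(ωT) = 1.383387, sinh(ωT) = 0.955907
x(T) = p + (x₀−p)·cosh(ωT) + (ẋ₀/ω)·sinh(ωT) ⇒ p·(1 − cosh) = x(T) − x₀·cosh − (ẋ₀/ω)·sinh
numerator   = 0.9030 − (0.4095)·1.383387 − (1.4965/2.9715)·0.955907 = -0.144909
denominator = 1 − 1.383387 = -0.383387
p = -0.144909 / -0.383387 = 0.3780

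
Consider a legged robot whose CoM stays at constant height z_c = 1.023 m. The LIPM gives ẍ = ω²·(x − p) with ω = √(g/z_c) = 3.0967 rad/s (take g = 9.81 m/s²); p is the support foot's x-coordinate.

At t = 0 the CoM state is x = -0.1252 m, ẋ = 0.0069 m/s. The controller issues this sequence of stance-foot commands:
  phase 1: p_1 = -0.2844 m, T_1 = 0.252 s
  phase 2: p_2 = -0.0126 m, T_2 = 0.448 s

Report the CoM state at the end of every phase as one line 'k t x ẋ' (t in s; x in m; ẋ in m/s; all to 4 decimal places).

phase 1: p=-0.2844, T=0.252, ωT=0.780368, cosh=1.320257, sinh=0.862019; start (x,ẋ)=(-0.125200, 0.006900) → end (x,ẋ)=(-0.072294, 0.434081)
phase 2: p=-0.0126, T=0.448, ωT=1.387322, cosh=2.126927, sinh=1.877184; start (x,ẋ)=(-0.072294, 0.434081) → end (x,ẋ)=(0.123569, 0.576250)

1 0.2520 -0.0723 0.4341
2 0.7000 0.1236 0.5763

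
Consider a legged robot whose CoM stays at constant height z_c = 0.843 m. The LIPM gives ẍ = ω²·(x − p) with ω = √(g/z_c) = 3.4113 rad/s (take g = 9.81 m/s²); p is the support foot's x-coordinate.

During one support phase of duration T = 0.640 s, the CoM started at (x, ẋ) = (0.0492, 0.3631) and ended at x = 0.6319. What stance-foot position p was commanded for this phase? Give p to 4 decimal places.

p = 0.0159

ωT = 3.4113·0.640 = 2.183232; cosh(ωT) = 4.493810, sinh(ωT) = 4.381134
x(T) = p + (x₀−p)·cosh(ωT) + (ẋ₀/ω)·sinh(ωT) ⇒ p·(1 − cosh) = x(T) − x₀·cosh − (ẋ₀/ω)·sinh
numerator   = 0.6319 − (0.0492)·4.493810 − (0.3631/3.4113)·4.381134 = -0.055525
denominator = 1 − 4.493810 = -3.493810
p = -0.055525 / -3.493810 = 0.0159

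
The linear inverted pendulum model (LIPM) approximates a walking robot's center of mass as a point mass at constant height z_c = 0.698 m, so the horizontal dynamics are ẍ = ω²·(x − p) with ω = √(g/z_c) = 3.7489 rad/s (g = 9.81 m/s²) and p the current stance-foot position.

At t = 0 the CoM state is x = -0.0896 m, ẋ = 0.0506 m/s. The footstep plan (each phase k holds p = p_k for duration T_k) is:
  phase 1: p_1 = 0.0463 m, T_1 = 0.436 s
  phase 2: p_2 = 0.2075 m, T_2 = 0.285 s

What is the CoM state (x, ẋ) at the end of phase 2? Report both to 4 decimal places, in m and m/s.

x = -0.9732, ẋ = -4.1811

phase 1: p=0.0463, T=0.436, ωT=1.634520, cosh=2.661022, sinh=2.465976; start (x,ẋ)=(-0.089600, 0.050600) → end (x,ẋ)=(-0.282049, -1.121707)
phase 2: p=0.2075, T=0.285, ωT=1.068436, cosh=1.627185, sinh=1.283640; start (x,ẋ)=(-0.282049, -1.121707) → end (x,ẋ)=(-0.973164, -4.181050)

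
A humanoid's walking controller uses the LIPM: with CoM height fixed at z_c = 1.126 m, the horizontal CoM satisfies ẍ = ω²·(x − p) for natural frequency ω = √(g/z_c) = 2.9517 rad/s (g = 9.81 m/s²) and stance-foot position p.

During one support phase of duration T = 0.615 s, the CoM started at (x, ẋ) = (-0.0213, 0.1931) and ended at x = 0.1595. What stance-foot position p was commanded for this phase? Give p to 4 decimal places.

ωT = 2.9517·0.615 = 1.815296; cosh(ωT) = 3.152840, sinh(ωT) = 2.990051
x(T) = p + (x₀−p)·cosh(ωT) + (ẋ₀/ω)·sinh(ωT) ⇒ p·(1 − cosh) = x(T) − x₀·cosh − (ẋ₀/ω)·sinh
numerator   = 0.1595 − (-0.0213)·3.152840 − (0.1931/2.9517)·2.990051 = 0.031047
denominator = 1 − 3.152840 = -2.152840
p = 0.031047 / -2.152840 = -0.0144

p = -0.0144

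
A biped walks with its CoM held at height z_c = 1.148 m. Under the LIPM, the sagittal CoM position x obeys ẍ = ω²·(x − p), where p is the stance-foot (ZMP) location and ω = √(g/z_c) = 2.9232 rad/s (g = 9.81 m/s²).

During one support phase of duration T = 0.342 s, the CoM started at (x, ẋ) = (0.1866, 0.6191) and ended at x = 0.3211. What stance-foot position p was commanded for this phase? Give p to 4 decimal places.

p = 0.3972

ωT = 2.9232·0.342 = 0.999734; cosh(ωT) = 1.542769, sinh(ωT) = 1.174791
x(T) = p + (x₀−p)·cosh(ωT) + (ẋ₀/ω)·sinh(ωT) ⇒ p·(1 − cosh) = x(T) − x₀·cosh − (ẋ₀/ω)·sinh
numerator   = 0.3211 − (0.1866)·1.542769 − (0.6191/2.9232)·1.174791 = -0.215588
denominator = 1 − 1.542769 = -0.542769
p = -0.215588 / -0.542769 = 0.3972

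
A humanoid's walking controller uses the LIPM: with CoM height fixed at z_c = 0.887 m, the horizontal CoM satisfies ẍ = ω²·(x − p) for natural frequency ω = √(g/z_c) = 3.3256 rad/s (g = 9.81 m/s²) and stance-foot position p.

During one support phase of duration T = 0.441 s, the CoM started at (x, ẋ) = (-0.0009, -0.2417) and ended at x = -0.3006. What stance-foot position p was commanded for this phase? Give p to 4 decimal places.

p = 0.1165

ωT = 3.3256·0.441 = 1.466590; cosh(ωT) = 2.282569, sinh(ωT) = 2.051858
x(T) = p + (x₀−p)·cosh(ωT) + (ẋ₀/ω)·sinh(ωT) ⇒ p·(1 − cosh) = x(T) − x₀·cosh − (ẋ₀/ω)·sinh
numerator   = -0.3006 − (-0.0009)·2.282569 − (-0.2417/3.3256)·2.051858 = -0.149419
denominator = 1 − 2.282569 = -1.282569
p = -0.149419 / -1.282569 = 0.1165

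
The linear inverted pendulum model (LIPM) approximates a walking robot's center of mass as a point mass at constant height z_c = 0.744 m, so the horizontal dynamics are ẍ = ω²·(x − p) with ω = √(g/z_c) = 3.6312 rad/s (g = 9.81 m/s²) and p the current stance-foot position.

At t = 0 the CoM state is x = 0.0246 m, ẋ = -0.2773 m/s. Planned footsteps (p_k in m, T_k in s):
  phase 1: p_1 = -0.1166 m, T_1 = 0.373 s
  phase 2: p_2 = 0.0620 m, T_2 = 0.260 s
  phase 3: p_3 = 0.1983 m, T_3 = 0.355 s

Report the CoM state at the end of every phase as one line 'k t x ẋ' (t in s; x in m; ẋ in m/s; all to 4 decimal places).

phase 1: p=-0.1166, T=0.373, ωT=1.354438, cosh=2.066337, sinh=1.808244; start (x,ẋ)=(0.024600, -0.277300) → end (x,ẋ)=(0.037078, 0.354138)
phase 2: p=0.0620, T=0.260, ωT=0.944112, cosh=1.479777, sinh=1.090752; start (x,ẋ)=(0.037078, 0.354138) → end (x,ẋ)=(0.131499, 0.425337)
phase 3: p=0.1983, T=0.355, ωT=1.289076, cosh=1.952478, sinh=1.676953; start (x,ẋ)=(0.131499, 0.425337) → end (x,ẋ)=(0.264300, 0.423686)

1 0.3730 0.0371 0.3541
2 0.6330 0.1315 0.4253
3 0.9880 0.2643 0.4237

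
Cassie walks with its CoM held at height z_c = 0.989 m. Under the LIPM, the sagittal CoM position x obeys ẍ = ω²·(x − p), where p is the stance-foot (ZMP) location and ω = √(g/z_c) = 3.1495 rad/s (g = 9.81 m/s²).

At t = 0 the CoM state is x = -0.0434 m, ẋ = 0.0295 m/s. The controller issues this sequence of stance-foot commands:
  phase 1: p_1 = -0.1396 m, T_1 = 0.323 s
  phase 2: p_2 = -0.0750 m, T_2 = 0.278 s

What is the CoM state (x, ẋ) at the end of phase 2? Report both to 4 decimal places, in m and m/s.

x = 0.1909, ẋ = 0.8812

phase 1: p=-0.1396, T=0.323, ωT=1.017289, cosh=1.563630, sinh=1.202056; start (x,ẋ)=(-0.043400, 0.029500) → end (x,ẋ)=(0.022080, 0.410328)
phase 2: p=-0.0750, T=0.278, ωT=0.875561, cosh=1.408425, sinh=0.991797; start (x,ẋ)=(0.022080, 0.410328) → end (x,ẋ)=(0.190945, 0.881163)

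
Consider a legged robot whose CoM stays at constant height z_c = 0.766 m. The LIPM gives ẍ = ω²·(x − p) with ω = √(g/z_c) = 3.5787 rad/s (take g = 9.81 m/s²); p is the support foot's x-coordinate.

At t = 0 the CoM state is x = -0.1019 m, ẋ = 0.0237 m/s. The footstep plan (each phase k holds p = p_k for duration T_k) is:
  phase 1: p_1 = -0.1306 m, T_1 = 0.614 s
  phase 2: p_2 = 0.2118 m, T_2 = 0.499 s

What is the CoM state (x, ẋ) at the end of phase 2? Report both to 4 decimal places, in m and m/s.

x = 0.1103, ẋ = -0.1591

phase 1: p=-0.1306, T=0.614, ωT=2.197322, cosh=4.555988, sinh=4.444887; start (x,ẋ)=(-0.101900, 0.023700) → end (x,ẋ)=(0.029593, 0.564505)
phase 2: p=0.2118, T=0.499, ωT=1.785771, cosh=3.065923, sinh=2.898255; start (x,ẋ)=(0.029593, 0.564505) → end (x,ẋ)=(0.110340, -0.159116)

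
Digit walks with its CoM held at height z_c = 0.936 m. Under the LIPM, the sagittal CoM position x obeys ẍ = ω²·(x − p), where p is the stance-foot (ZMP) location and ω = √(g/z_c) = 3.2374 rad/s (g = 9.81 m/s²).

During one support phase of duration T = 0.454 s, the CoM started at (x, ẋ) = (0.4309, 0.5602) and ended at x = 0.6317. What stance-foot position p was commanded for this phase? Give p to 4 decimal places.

ωT = 3.2374·0.454 = 1.469780; cosh(ωT) = 2.289126, sinh(ωT) = 2.059150
x(T) = p + (x₀−p)·cosh(ωT) + (ẋ₀/ω)·sinh(ωT) ⇒ p·(1 − cosh) = x(T) − x₀·cosh − (ẋ₀/ω)·sinh
numerator   = 0.6317 − (0.4309)·2.289126 − (0.5602/3.2374)·2.059150 = -0.711000
denominator = 1 − 2.289126 = -1.289126
p = -0.711000 / -1.289126 = 0.5515

p = 0.5515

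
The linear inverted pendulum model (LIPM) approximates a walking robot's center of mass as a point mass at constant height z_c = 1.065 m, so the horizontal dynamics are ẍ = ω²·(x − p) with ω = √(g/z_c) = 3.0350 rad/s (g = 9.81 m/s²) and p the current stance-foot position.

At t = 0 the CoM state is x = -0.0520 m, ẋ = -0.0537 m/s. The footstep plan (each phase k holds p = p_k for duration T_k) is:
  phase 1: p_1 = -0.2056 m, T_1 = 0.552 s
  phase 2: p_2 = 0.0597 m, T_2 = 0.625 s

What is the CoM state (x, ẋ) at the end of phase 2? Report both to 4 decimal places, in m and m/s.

x = 1.5769, ẋ = 4.7108

phase 1: p=-0.2056, T=0.552, ωT=1.675320, cosh=2.763876, sinh=2.576628; start (x,ẋ)=(-0.052000, -0.053700) → end (x,ẋ)=(0.173342, 1.052742)
phase 2: p=0.0597, T=0.625, ωT=1.896875, cosh=3.407535, sinh=3.257498; start (x,ẋ)=(0.173342, 1.052742) → end (x,ẋ)=(1.576857, 4.710774)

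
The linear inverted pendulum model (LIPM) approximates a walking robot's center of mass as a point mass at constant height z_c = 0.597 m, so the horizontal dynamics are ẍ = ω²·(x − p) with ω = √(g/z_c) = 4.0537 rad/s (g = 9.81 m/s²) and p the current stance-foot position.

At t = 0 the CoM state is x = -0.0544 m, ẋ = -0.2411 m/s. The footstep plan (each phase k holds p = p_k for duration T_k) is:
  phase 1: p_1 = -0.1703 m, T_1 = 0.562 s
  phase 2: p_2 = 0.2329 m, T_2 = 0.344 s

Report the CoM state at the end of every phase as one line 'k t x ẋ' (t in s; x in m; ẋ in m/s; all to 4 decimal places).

phase 1: p=-0.1703, T=0.562, ωT=2.278179, cosh=4.930684, sinh=4.828213; start (x,ẋ)=(-0.054400, -0.241100) → end (x,ẋ)=(0.114001, 1.079622)
phase 2: p=0.2329, T=0.344, ωT=1.394473, cosh=2.140406, sinh=1.892442; start (x,ẋ)=(0.114001, 1.079622) → end (x,ẋ)=(0.482422, 1.398707)

1 0.5620 0.1140 1.0796
2 0.9060 0.4824 1.3987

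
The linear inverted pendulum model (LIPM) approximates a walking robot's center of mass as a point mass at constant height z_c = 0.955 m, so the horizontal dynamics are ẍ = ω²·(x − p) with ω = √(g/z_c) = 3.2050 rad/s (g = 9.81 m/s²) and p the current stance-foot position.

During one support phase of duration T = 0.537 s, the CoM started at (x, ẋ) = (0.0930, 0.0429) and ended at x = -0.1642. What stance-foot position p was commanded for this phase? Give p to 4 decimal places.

p = 0.2487

ωT = 3.2050·0.537 = 1.721085; cosh(ωT) = 2.884731, sinh(ωT) = 2.705859
x(T) = p + (x₀−p)·cosh(ωT) + (ẋ₀/ω)·sinh(ωT) ⇒ p·(1 − cosh) = x(T) − x₀·cosh − (ẋ₀/ω)·sinh
numerator   = -0.1642 − (0.0930)·2.884731 − (0.0429/3.2050)·2.705859 = -0.468699
denominator = 1 − 2.884731 = -1.884731
p = -0.468699 / -1.884731 = 0.2487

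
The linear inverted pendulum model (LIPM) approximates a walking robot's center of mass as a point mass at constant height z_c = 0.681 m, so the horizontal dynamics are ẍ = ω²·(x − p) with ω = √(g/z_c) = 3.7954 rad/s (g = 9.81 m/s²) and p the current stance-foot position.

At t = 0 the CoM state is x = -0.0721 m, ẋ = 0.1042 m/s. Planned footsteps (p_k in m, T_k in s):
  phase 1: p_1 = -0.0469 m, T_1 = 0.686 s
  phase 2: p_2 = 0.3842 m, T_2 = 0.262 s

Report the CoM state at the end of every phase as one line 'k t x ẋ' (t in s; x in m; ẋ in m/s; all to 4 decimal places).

1 0.6860 -0.0336 0.0652
2 0.9480 -0.2377 -1.7497

phase 1: p=-0.0469, T=0.686, ωT=2.603644, cosh=6.793449, sinh=6.719446; start (x,ẋ)=(-0.072100, 0.104200) → end (x,ẋ)=(-0.033617, 0.065202)
phase 2: p=0.3842, T=0.262, ωT=0.994395, cosh=1.536518, sinh=1.166570; start (x,ẋ)=(-0.033617, 0.065202) → end (x,ẋ)=(-0.237743, -1.749744)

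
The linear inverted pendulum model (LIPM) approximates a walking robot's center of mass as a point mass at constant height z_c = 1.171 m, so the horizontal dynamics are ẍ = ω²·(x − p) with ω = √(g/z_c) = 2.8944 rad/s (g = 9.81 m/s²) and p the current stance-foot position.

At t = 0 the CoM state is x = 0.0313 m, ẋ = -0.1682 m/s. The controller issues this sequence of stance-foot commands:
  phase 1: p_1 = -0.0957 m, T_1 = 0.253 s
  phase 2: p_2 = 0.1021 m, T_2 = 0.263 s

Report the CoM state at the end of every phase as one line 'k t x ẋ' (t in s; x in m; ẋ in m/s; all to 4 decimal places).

phase 1: p=-0.0957, T=0.253, ωT=0.732283, cosh=1.280317, sinh=0.799507; start (x,ẋ)=(0.031300, -0.168200) → end (x,ẋ)=(0.020439, 0.078540)
phase 2: p=0.1021, T=0.263, ωT=0.761227, cosh=1.303997, sinh=0.836905; start (x,ẋ)=(0.020439, 0.078540) → end (x,ẋ)=(0.018324, -0.095394)

1 0.2530 0.0204 0.0785
2 0.5160 0.0183 -0.0954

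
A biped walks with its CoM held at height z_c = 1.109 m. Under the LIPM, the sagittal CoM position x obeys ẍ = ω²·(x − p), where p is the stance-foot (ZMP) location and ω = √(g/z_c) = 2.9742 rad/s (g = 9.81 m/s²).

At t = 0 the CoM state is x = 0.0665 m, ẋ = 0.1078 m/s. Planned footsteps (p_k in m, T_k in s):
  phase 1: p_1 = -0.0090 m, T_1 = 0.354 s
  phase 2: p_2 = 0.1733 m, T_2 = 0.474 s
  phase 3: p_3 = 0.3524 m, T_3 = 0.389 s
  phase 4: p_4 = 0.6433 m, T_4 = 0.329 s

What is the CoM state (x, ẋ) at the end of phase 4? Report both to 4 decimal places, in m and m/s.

x = 1.8207, ẋ = 3.9045

phase 1: p=-0.0090, T=0.354, ωT=1.052867, cosh=1.607396, sinh=1.258460; start (x,ẋ)=(0.066500, 0.107800) → end (x,ẋ)=(0.157971, 0.455867)
phase 2: p=0.1733, T=0.474, ωT=1.409771, cosh=2.169608, sinh=1.925409; start (x,ẋ)=(0.157971, 0.455867) → end (x,ẋ)=(0.435157, 0.901272)
phase 3: p=0.3524, T=0.389, ωT=1.156964, cosh=1.747351, sinh=1.432912; start (x,ẋ)=(0.435157, 0.901272) → end (x,ẋ)=(0.931222, 1.927531)
phase 4: p=0.6433, T=0.329, ωT=0.978512, cosh=1.518182, sinh=1.142312; start (x,ẋ)=(0.931222, 1.927531) → end (x,ẋ)=(1.820732, 3.904547)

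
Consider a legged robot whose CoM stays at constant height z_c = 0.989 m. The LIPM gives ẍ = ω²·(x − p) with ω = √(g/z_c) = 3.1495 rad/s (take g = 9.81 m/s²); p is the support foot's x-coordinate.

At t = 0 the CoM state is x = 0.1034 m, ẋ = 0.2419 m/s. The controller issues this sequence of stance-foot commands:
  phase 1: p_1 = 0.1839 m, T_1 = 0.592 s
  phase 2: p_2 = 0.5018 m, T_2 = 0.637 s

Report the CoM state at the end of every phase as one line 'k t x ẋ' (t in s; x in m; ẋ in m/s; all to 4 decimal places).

phase 1: p=0.1839, T=0.592, ωT=1.864504, cosh=3.303854, sinh=3.148881; start (x,ẋ)=(0.103400, 0.241900) → end (x,ẋ)=(0.159792, 0.000852)
phase 2: p=0.5018, T=0.637, ωT=2.006232, cosh=3.784870, sinh=3.650375; start (x,ẋ)=(0.159792, 0.000852) → end (x,ẋ)=(-0.791668, -3.928792)

1 0.5920 0.1598 0.0009
2 1.2290 -0.7917 -3.9288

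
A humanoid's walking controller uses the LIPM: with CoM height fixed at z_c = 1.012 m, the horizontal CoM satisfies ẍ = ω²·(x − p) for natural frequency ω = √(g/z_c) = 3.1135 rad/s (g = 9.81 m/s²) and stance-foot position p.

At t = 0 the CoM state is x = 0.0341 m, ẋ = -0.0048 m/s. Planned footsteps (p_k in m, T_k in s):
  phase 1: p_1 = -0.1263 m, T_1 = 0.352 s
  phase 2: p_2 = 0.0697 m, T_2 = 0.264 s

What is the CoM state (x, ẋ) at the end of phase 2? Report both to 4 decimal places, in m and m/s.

x = 0.3562, ẋ = 1.0863

phase 1: p=-0.1263, T=0.352, ωT=1.095952, cosh=1.663126, sinh=1.328904; start (x,ẋ)=(0.034100, -0.004800) → end (x,ẋ)=(0.138417, 0.655679)
phase 2: p=0.0697, T=0.264, ωT=0.821964, cosh=1.357265, sinh=0.917698; start (x,ẋ)=(0.138417, 0.655679) → end (x,ẋ)=(0.356227, 1.086271)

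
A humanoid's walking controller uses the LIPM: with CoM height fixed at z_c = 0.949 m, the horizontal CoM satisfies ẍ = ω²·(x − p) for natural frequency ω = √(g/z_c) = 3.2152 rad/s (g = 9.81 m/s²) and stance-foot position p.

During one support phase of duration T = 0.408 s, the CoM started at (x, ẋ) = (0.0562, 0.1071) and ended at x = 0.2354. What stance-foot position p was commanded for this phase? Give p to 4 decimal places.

ωT = 3.2152·0.408 = 1.311802; cosh(ωT) = 1.991096, sinh(ωT) = 1.721761
x(T) = p + (x₀−p)·cosh(ωT) + (ẋ₀/ω)·sinh(ωT) ⇒ p·(1 − cosh) = x(T) − x₀·cosh − (ẋ₀/ω)·sinh
numerator   = 0.2354 − (0.0562)·1.991096 − (0.1071/3.2152)·1.721761 = 0.066148
denominator = 1 − 1.991096 = -0.991096
p = 0.066148 / -0.991096 = -0.0667

p = -0.0667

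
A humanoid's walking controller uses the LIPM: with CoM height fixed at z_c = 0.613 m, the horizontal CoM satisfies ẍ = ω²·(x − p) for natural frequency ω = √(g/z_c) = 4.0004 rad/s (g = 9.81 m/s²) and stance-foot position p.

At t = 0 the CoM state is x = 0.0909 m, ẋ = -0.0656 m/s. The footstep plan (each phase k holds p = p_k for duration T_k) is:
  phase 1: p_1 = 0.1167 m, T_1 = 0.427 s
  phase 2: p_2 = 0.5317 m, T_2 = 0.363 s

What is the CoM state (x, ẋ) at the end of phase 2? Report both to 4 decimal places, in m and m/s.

x = -0.9010, ẋ = -5.3414

phase 1: p=0.1167, T=0.427, ωT=1.708171, cosh=2.850027, sinh=2.668830; start (x,ẋ)=(0.090900, -0.065600) → end (x,ẋ)=(-0.000595, -0.462413)
phase 2: p=0.5317, T=0.363, ωT=1.452145, cosh=2.253169, sinh=2.019101; start (x,ẋ)=(-0.000595, -0.462413) → end (x,ẋ)=(-0.901042, -5.341354)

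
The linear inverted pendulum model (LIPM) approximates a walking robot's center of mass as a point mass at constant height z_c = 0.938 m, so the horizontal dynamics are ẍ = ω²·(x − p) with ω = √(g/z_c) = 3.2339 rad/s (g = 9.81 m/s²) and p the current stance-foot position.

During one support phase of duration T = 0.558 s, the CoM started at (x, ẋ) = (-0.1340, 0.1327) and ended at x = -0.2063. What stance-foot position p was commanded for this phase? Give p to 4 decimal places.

p = -0.0427

ωT = 3.2339·0.558 = 1.804516; cosh(ωT) = 3.120792, sinh(ωT) = 2.956238
x(T) = p + (x₀−p)·cosh(ωT) + (ẋ₀/ω)·sinh(ωT) ⇒ p·(1 − cosh) = x(T) − x₀·cosh − (ẋ₀/ω)·sinh
numerator   = -0.2063 − (-0.1340)·3.120792 − (0.1327/3.2339)·2.956238 = 0.090580
denominator = 1 − 3.120792 = -2.120792
p = 0.090580 / -2.120792 = -0.0427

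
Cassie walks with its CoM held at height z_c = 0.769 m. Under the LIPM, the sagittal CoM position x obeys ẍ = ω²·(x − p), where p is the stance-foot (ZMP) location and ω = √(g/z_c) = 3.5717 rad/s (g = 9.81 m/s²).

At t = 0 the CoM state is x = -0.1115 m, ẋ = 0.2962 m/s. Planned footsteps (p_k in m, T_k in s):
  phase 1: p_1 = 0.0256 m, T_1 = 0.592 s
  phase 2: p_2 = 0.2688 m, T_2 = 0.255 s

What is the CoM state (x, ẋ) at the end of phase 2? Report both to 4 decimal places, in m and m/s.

phase 1: p=0.0256, T=0.592, ωT=2.114446, cosh=4.202849, sinh=4.082149; start (x,ẋ)=(-0.111500, 0.296200) → end (x,ẋ)=(-0.212079, -0.754063)
phase 2: p=0.2688, T=0.255, ωT=0.910783, cosh=1.444239, sinh=1.042030; start (x,ẋ)=(-0.212079, -0.754063) → end (x,ẋ)=(-0.645700, -2.878794)

x = -0.6457, ẋ = -2.8788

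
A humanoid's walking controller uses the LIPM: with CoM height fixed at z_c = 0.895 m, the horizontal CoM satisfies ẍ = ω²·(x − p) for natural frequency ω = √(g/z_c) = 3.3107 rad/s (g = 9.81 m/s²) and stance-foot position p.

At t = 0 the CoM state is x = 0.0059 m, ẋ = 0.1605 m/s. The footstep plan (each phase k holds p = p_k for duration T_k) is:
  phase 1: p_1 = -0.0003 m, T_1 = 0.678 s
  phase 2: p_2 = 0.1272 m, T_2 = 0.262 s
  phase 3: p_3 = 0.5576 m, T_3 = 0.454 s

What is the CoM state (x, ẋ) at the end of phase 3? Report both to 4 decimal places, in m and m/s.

x = 1.6152, ẋ = 3.8591

phase 1: p=-0.0003, T=0.678, ωT=2.244655, cosh=4.771560, sinh=4.665596; start (x,ẋ)=(0.005900, 0.160500) → end (x,ẋ)=(0.255468, 0.861603)
phase 2: p=0.1272, T=0.262, ωT=0.867403, cosh=1.400381, sinh=0.980340; start (x,ẋ)=(0.255468, 0.861603) → end (x,ẋ)=(0.561955, 1.622880)
phase 3: p=0.5576, T=0.454, ωT=1.503058, cosh=2.358932, sinh=2.136483; start (x,ẋ)=(0.561955, 1.622880) → end (x,ẋ)=(1.615162, 3.859070)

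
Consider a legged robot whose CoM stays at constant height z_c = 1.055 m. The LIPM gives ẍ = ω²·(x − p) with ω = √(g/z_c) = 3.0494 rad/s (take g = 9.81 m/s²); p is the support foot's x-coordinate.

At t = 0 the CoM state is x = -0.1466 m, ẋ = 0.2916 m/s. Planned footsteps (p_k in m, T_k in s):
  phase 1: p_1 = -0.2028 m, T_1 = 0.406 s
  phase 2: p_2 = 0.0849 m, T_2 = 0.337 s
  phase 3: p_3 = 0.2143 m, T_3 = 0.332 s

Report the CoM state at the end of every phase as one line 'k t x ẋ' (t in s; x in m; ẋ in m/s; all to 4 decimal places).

phase 1: p=-0.2028, T=0.406, ωT=1.238056, cosh=1.869425, sinh=1.579478; start (x,ẋ)=(-0.146600, 0.291600) → end (x,ẋ)=(0.053300, 0.815810)
phase 2: p=0.0849, T=0.337, ωT=1.027648, cosh=1.576166, sinh=1.218319; start (x,ẋ)=(0.053300, 0.815810) → end (x,ẋ)=(0.361031, 1.168453)
phase 3: p=0.2143, T=0.332, ωT=1.012401, cosh=1.557773, sinh=1.194427; start (x,ẋ)=(0.361031, 1.168453) → end (x,ẋ)=(0.900548, 2.354621)

1 0.4060 0.0533 0.8158
2 0.7430 0.3610 1.1685
3 1.0750 0.9005 2.3546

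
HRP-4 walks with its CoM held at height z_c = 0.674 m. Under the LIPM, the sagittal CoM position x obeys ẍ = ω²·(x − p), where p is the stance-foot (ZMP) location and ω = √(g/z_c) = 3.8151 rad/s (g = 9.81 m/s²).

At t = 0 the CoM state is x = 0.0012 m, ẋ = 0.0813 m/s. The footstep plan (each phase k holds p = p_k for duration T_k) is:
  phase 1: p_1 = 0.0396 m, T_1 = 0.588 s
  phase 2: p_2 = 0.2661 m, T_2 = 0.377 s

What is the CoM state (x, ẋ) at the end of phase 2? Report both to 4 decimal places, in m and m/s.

phase 1: p=0.0396, T=0.588, ωT=2.243279, cosh=4.765145, sinh=4.659035; start (x,ẋ)=(0.001200, 0.081300) → end (x,ẋ)=(-0.044097, -0.295142)
phase 2: p=0.2661, T=0.377, ωT=1.438293, cosh=2.225414, sinh=1.988082; start (x,ẋ)=(-0.044097, -0.295142) → end (x,ẋ)=(-0.578018, -3.009575)

x = -0.5780, ẋ = -3.0096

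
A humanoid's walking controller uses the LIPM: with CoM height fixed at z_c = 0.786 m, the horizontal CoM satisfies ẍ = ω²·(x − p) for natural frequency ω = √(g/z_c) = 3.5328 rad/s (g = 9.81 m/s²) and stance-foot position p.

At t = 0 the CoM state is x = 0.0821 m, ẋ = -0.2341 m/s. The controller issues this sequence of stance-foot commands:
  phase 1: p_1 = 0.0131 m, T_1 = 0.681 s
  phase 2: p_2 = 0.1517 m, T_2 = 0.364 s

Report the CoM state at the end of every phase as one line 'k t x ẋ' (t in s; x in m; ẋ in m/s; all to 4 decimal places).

1 0.6810 0.0344 0.0320
2 1.0450 -0.0616 -0.6303

phase 1: p=0.0131, T=0.681, ωT=2.405837, cosh=5.588947, sinh=5.498757; start (x,ẋ)=(0.082100, -0.234100) → end (x,ẋ)=(0.034364, 0.032022)
phase 2: p=0.1517, T=0.364, ωT=1.285939, cosh=1.947228, sinh=1.670837; start (x,ẋ)=(0.034364, 0.032022) → end (x,ẋ)=(-0.061636, -0.630250)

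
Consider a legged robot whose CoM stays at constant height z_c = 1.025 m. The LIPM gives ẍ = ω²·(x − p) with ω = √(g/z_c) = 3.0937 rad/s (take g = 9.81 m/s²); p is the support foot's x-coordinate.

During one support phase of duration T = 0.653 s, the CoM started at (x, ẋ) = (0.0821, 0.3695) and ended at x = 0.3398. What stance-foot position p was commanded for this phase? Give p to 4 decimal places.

p = 0.1472

ωT = 3.0937·0.653 = 2.020186; cosh(ωT) = 3.836179, sinh(ωT) = 3.703549
x(T) = p + (x₀−p)·cosh(ωT) + (ẋ₀/ω)·sinh(ωT) ⇒ p·(1 − cosh) = x(T) − x₀·cosh − (ẋ₀/ω)·sinh
numerator   = 0.3398 − (0.0821)·3.836179 − (0.3695/3.0937)·3.703549 = -0.417488
denominator = 1 − 3.836179 = -2.836179
p = -0.417488 / -2.836179 = 0.1472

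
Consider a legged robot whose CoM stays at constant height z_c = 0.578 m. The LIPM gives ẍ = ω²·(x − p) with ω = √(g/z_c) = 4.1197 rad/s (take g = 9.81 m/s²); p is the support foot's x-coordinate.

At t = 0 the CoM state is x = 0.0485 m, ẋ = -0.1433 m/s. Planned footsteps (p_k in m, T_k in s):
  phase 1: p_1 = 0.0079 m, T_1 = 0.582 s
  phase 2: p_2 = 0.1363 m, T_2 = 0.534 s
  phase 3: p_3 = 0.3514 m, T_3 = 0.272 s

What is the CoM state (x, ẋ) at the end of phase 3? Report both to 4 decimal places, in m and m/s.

phase 1: p=0.0079, T=0.582, ωT=2.397665, cosh=5.544201, sinh=5.453271; start (x,ẋ)=(0.048500, -0.143300) → end (x,ẋ)=(0.043308, 0.117629)
phase 2: p=0.1363, T=0.534, ωT=2.199920, cosh=4.567551, sinh=4.456739; start (x,ẋ)=(0.043308, 0.117629) → end (x,ẋ)=(-0.161195, -1.170105)
phase 3: p=0.3514, T=0.272, ωT=1.120558, cosh=1.696332, sinh=1.370234; start (x,ẋ)=(-0.161195, -1.170105) → end (x,ẋ)=(-0.907315, -4.878463)

x = -0.9073, ẋ = -4.8785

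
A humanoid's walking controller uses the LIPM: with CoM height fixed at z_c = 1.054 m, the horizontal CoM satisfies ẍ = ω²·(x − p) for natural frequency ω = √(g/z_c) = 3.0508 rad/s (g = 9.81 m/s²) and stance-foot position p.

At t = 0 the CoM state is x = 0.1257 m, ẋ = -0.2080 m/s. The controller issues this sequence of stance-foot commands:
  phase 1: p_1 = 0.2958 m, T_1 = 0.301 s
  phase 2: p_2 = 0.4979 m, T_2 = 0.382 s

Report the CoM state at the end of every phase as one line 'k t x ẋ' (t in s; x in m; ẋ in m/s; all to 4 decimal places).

phase 1: p=0.2958, T=0.301, ωT=0.918291, cosh=1.452103, sinh=1.052902; start (x,ẋ)=(0.125700, -0.208000) → end (x,ẋ)=(-0.022988, -0.848432)
phase 2: p=0.4979, T=0.382, ωT=1.165406, cosh=1.759510, sinh=1.447714; start (x,ẋ)=(-0.022988, -0.848432) → end (x,ẋ)=(-0.821219, -3.793423)

1 0.3010 -0.0230 -0.8484
2 0.6830 -0.8212 -3.7934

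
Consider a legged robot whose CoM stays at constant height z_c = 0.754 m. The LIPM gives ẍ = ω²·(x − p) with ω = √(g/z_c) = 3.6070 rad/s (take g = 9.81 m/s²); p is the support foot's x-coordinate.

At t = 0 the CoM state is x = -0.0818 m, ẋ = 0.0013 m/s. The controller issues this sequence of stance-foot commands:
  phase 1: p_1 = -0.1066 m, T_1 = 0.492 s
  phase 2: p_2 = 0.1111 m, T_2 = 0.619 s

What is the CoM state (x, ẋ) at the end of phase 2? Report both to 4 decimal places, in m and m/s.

x = -0.2235, ẋ = -1.1242

phase 1: p=-0.1066, T=0.492, ωT=1.774644, cosh=3.033862, sinh=2.864319; start (x,ẋ)=(-0.081800, 0.001300) → end (x,ẋ)=(-0.030328, 0.260168)
phase 2: p=0.1111, T=0.619, ωT=2.232733, cosh=4.716276, sinh=4.609041; start (x,ẋ)=(-0.030328, 0.260168) → end (x,ẋ)=(-0.223470, -1.124190)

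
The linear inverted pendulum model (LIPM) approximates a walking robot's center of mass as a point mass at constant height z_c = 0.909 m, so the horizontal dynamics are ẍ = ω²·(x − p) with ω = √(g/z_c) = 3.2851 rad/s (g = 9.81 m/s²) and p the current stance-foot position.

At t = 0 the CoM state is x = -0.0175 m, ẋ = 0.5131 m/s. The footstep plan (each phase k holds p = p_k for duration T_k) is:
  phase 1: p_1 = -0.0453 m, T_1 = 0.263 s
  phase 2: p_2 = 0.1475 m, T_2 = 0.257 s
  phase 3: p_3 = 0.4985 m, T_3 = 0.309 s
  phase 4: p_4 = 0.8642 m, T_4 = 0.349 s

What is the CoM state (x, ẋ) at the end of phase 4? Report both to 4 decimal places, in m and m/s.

x = 1.1423, ẋ = 1.4681

phase 1: p=-0.0453, T=0.263, ωT=0.863981, cosh=1.397034, sinh=0.975554; start (x,ẋ)=(-0.017500, 0.513100) → end (x,ẋ)=(0.145909, 0.805911)
phase 2: p=0.1475, T=0.257, ωT=0.844271, cosh=1.378076, sinh=0.948205; start (x,ẋ)=(0.145909, 0.805911) → end (x,ẋ)=(0.377925, 1.105652)
phase 3: p=0.4985, T=0.309, ωT=1.015096, cosh=1.560998, sinh=1.198630; start (x,ẋ)=(0.377925, 1.105652) → end (x,ẋ)=(0.713700, 1.251141)
phase 4: p=0.8642, T=0.349, ωT=1.146500, cosh=1.732453, sinh=1.414706; start (x,ẋ)=(0.713700, 1.251141) → end (x,ẋ)=(1.142261, 1.468102)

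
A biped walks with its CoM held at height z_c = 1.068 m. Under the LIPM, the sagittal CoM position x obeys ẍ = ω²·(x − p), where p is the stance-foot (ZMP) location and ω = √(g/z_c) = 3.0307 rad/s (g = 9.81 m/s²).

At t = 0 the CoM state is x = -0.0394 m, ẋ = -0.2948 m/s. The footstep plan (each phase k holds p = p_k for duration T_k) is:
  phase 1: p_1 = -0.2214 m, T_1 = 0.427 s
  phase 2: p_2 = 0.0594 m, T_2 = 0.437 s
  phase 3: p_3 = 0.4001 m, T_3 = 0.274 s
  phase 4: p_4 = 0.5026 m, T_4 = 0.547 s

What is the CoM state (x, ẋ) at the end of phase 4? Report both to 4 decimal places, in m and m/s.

x = -1.2036, ẋ = -5.0124

phase 1: p=-0.2214, T=0.427, ωT=1.294109, cosh=1.960943, sinh=1.686801; start (x,ẋ)=(-0.039400, -0.294800) → end (x,ẋ)=(-0.028586, 0.352332)
phase 2: p=0.0594, T=0.437, ωT=1.324416, cosh=2.012973, sinh=1.747015; start (x,ẋ)=(-0.028586, 0.352332) → end (x,ẋ)=(0.085385, 0.243380)
phase 3: p=0.4001, T=0.274, ωT=0.830412, cosh=1.365067, sinh=0.929197; start (x,ẋ)=(0.085385, 0.243380) → end (x,ẋ)=(0.045113, -0.554043)
phase 4: p=0.5026, T=0.547, ωT=1.657793, cosh=2.719137, sinh=2.528578; start (x,ẋ)=(0.045113, -0.554043) → end (x,ẋ)=(-1.203621, -5.012412)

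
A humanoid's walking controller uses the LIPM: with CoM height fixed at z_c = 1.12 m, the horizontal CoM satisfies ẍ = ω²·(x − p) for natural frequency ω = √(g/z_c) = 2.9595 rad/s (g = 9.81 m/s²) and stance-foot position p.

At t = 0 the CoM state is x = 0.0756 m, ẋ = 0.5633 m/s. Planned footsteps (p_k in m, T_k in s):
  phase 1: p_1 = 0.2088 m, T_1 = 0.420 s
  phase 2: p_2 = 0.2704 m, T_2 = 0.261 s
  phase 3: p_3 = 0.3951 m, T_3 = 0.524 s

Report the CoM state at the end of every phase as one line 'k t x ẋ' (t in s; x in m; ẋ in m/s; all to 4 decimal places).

phase 1: p=0.2088, T=0.420, ωT=1.242990, cosh=1.877241, sinh=1.588720; start (x,ẋ)=(0.075600, 0.563300) → end (x,ẋ)=(0.261143, 0.431168)
phase 2: p=0.2704, T=0.261, ωT=0.772429, cosh=1.313455, sinh=0.851565; start (x,ẋ)=(0.261143, 0.431168) → end (x,ẋ)=(0.382305, 0.542988)
phase 3: p=0.3951, T=0.524, ωT=1.550778, cosh=2.463610, sinh=2.251527; start (x,ẋ)=(0.382305, 0.542988) → end (x,ẋ)=(0.776672, 1.252451)

1 0.4200 0.2611 0.4312
2 0.6810 0.3823 0.5430
3 1.2050 0.7767 1.2525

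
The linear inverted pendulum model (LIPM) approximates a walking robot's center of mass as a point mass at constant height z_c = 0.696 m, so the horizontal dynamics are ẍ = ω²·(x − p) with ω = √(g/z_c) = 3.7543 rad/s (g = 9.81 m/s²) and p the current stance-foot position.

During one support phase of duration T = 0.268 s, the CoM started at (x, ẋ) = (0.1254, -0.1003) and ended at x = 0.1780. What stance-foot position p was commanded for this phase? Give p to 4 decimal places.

ωT = 3.7543·0.268 = 1.006152; cosh(ωT) = 1.550340, sinh(ωT) = 1.184717
x(T) = p + (x₀−p)·cosh(ωT) + (ẋ₀/ω)·sinh(ωT) ⇒ p·(1 − cosh) = x(T) − x₀·cosh − (ẋ₀/ω)·sinh
numerator   = 0.1780 − (0.1254)·1.550340 − (-0.1003/3.7543)·1.184717 = 0.015238
denominator = 1 − 1.550340 = -0.550340
p = 0.015238 / -0.550340 = -0.0277

p = -0.0277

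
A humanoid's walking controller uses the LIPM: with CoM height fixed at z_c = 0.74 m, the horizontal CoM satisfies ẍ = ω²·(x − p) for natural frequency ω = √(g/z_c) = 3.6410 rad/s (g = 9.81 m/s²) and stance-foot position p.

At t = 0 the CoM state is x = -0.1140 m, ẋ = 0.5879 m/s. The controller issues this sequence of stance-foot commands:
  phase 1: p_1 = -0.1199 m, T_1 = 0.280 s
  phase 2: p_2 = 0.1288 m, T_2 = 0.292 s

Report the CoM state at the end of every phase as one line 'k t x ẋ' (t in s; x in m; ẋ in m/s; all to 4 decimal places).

phase 1: p=-0.1199, T=0.280, ωT=1.019480, cosh=1.566268, sinh=1.205485; start (x,ẋ)=(-0.114000, 0.587900) → end (x,ẋ)=(0.083987, 0.946705)
phase 2: p=0.1288, T=0.292, ωT=1.063172, cosh=1.620450, sinh=1.275091; start (x,ẋ)=(0.083987, 0.946705) → end (x,ẋ)=(0.387722, 1.326037)

1 0.2800 0.0840 0.9467
2 0.5720 0.3877 1.3260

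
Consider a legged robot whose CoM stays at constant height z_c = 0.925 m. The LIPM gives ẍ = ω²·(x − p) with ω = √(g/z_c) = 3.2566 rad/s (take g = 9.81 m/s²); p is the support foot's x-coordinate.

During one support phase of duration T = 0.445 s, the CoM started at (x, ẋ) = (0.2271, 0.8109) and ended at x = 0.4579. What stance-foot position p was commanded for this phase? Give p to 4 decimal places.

ωT = 3.2566·0.445 = 1.449187; cosh(ωT) = 2.247206, sinh(ωT) = 2.012444
x(T) = p + (x₀−p)·cosh(ωT) + (ẋ₀/ω)·sinh(ωT) ⇒ p·(1 − cosh) = x(T) − x₀·cosh − (ẋ₀/ω)·sinh
numerator   = 0.4579 − (0.2271)·2.247206 − (0.8109/3.2566)·2.012444 = -0.553543
denominator = 1 − 2.247206 = -1.247206
p = -0.553543 / -1.247206 = 0.4438

p = 0.4438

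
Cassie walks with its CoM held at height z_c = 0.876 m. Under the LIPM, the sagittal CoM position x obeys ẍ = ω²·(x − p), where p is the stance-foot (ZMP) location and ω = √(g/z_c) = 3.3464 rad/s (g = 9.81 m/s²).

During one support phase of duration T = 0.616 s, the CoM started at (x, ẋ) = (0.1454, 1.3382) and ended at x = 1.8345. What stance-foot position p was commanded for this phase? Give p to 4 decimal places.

ωT = 3.3464·0.616 = 2.061382; cosh(ωT) = 3.992051, sinh(ωT) = 3.864773
x(T) = p + (x₀−p)·cosh(ωT) + (ẋ₀/ω)·sinh(ωT) ⇒ p·(1 − cosh) = x(T) − x₀·cosh − (ẋ₀/ω)·sinh
numerator   = 1.8345 − (0.1454)·3.992051 − (1.3382/3.3464)·3.864773 = -0.291438
denominator = 1 − 3.992051 = -2.992051
p = -0.291438 / -2.992051 = 0.0974

p = 0.0974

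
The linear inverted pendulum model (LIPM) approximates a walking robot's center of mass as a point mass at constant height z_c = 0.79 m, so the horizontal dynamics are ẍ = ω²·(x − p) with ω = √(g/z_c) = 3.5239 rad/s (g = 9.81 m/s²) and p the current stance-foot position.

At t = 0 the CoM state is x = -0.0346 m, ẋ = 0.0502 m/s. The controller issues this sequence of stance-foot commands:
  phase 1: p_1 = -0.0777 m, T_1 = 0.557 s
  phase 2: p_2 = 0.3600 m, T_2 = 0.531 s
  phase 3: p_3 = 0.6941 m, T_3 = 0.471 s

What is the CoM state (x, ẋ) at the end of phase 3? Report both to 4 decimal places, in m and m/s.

phase 1: p=-0.0777, T=0.557, ωT=1.962812, cosh=3.629892, sinh=3.489429; start (x,ẋ)=(-0.034600, 0.050200) → end (x,ẋ)=(0.128457, 0.712195)
phase 2: p=0.3600, T=0.531, ωT=1.871191, cosh=3.324984, sinh=3.171044; start (x,ẋ)=(0.128457, 0.712195) → end (x,ẋ)=(0.231006, -0.219322)
phase 3: p=0.6941, T=0.471, ωT=1.659757, cosh=2.724109, sinh=2.533924; start (x,ẋ)=(0.231006, -0.219322) → end (x,ẋ)=(-0.725127, -4.732563)

x = -0.7251, ẋ = -4.7326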